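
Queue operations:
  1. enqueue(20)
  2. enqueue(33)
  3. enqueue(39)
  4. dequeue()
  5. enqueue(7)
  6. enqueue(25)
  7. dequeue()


enqueue(20) -> [20]
enqueue(33) -> [20, 33]
enqueue(39) -> [20, 33, 39]
dequeue()->20, [33, 39]
enqueue(7) -> [33, 39, 7]
enqueue(25) -> [33, 39, 7, 25]
dequeue()->33, [39, 7, 25]

Final queue: [39, 7, 25]


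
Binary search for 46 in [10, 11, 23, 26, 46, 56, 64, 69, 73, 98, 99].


Step 1: lo=0, hi=10, mid=5, val=56
Step 2: lo=0, hi=4, mid=2, val=23
Step 3: lo=3, hi=4, mid=3, val=26
Step 4: lo=4, hi=4, mid=4, val=46

Found at index 4


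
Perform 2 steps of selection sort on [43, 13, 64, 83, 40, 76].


Initial: [43, 13, 64, 83, 40, 76]
Step 1: min=13 at 1
  Swap: [13, 43, 64, 83, 40, 76]
Step 2: min=40 at 4
  Swap: [13, 40, 64, 83, 43, 76]

After 2 steps: [13, 40, 64, 83, 43, 76]


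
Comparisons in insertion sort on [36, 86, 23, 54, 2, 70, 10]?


Algorithm: insertion sort
Input: [36, 86, 23, 54, 2, 70, 10]
Sorted: [2, 10, 23, 36, 54, 70, 86]

17


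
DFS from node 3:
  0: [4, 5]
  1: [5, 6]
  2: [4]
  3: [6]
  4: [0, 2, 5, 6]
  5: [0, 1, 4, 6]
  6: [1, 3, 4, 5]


Visit 3, push [6]
Visit 6, push [5, 4, 1]
Visit 1, push [5]
Visit 5, push [4, 0]
Visit 0, push [4]
Visit 4, push [2]
Visit 2, push []

DFS order: [3, 6, 1, 5, 0, 4, 2]


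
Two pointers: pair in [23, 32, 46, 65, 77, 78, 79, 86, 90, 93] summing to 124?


lo=0(23)+hi=9(93)=116
lo=1(32)+hi=9(93)=125
lo=1(32)+hi=8(90)=122
lo=2(46)+hi=8(90)=136
lo=2(46)+hi=7(86)=132
lo=2(46)+hi=6(79)=125
lo=2(46)+hi=5(78)=124

Yes: 46+78=124


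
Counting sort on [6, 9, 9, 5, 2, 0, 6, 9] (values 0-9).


Input: [6, 9, 9, 5, 2, 0, 6, 9]
Counts: [1, 0, 1, 0, 0, 1, 2, 0, 0, 3]

Sorted: [0, 2, 5, 6, 6, 9, 9, 9]


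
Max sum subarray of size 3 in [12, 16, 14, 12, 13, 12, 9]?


[0:3]: 42
[1:4]: 42
[2:5]: 39
[3:6]: 37
[4:7]: 34

Max: 42 at [0:3]


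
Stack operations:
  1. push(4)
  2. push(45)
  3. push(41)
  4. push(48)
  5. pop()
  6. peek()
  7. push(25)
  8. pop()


push(4) -> [4]
push(45) -> [4, 45]
push(41) -> [4, 45, 41]
push(48) -> [4, 45, 41, 48]
pop()->48, [4, 45, 41]
peek()->41
push(25) -> [4, 45, 41, 25]
pop()->25, [4, 45, 41]

Final stack: [4, 45, 41]


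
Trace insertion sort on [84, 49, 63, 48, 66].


Initial: [84, 49, 63, 48, 66]
Insert 49: [49, 84, 63, 48, 66]
Insert 63: [49, 63, 84, 48, 66]
Insert 48: [48, 49, 63, 84, 66]
Insert 66: [48, 49, 63, 66, 84]

Sorted: [48, 49, 63, 66, 84]


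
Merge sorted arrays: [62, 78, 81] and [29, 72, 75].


Take 29 from B
Take 62 from A
Take 72 from B
Take 75 from B

Merged: [29, 62, 72, 75, 78, 81]


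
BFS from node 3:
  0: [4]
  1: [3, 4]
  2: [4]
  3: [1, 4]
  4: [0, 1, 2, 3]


Visit 3, enqueue [1, 4]
Visit 1, enqueue []
Visit 4, enqueue [0, 2]
Visit 0, enqueue []
Visit 2, enqueue []

BFS order: [3, 1, 4, 0, 2]


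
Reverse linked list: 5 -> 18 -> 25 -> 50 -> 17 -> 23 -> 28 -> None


Step 1: curr=5, set curr.next=prev(None) | reversed so far: 5
Step 2: curr=18, set curr.next=prev(5) | reversed so far: 18 -> 5
Step 3: curr=25, set curr.next=prev(18) | reversed so far: 25 -> 18 -> 5
Step 4: curr=50, set curr.next=prev(25) | reversed so far: 50 -> 25 -> 18 -> 5
Step 5: curr=17, set curr.next=prev(50) | reversed so far: 17 -> 50 -> 25 -> 18 -> 5
Step 6: curr=23, set curr.next=prev(17) | reversed so far: 23 -> 17 -> 50 -> 25 -> 18 -> 5
Step 7: curr=28, set curr.next=prev(23) | reversed so far: 28 -> 23 -> 17 -> 50 -> 25 -> 18 -> 5

28 -> 23 -> 17 -> 50 -> 25 -> 18 -> 5 -> None


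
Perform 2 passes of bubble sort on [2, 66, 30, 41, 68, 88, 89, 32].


Initial: [2, 66, 30, 41, 68, 88, 89, 32]
Pass 1: [2, 30, 41, 66, 68, 88, 32, 89] (3 swaps)
Pass 2: [2, 30, 41, 66, 68, 32, 88, 89] (1 swaps)

After 2 passes: [2, 30, 41, 66, 68, 32, 88, 89]


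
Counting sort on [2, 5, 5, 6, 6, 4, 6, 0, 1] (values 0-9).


Input: [2, 5, 5, 6, 6, 4, 6, 0, 1]
Counts: [1, 1, 1, 0, 1, 2, 3, 0, 0, 0]

Sorted: [0, 1, 2, 4, 5, 5, 6, 6, 6]


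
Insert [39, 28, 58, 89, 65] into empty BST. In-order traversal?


Insert 39: root
Insert 28: L from 39
Insert 58: R from 39
Insert 89: R from 39 -> R from 58
Insert 65: R from 39 -> R from 58 -> L from 89

In-order: [28, 39, 58, 65, 89]


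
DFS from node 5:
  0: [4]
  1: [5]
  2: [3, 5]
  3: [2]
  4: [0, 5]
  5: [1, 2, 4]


Visit 5, push [4, 2, 1]
Visit 1, push []
Visit 2, push [3]
Visit 3, push []
Visit 4, push [0]
Visit 0, push []

DFS order: [5, 1, 2, 3, 4, 0]


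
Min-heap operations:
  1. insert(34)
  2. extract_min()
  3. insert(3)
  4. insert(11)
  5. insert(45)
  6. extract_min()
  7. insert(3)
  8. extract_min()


insert(34) -> [34]
extract_min()->34, []
insert(3) -> [3]
insert(11) -> [3, 11]
insert(45) -> [3, 11, 45]
extract_min()->3, [11, 45]
insert(3) -> [3, 45, 11]
extract_min()->3, [11, 45]

Final heap: [11, 45]


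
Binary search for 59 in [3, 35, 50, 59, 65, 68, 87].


Step 1: lo=0, hi=6, mid=3, val=59

Found at index 3


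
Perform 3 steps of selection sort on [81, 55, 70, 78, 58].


Initial: [81, 55, 70, 78, 58]
Step 1: min=55 at 1
  Swap: [55, 81, 70, 78, 58]
Step 2: min=58 at 4
  Swap: [55, 58, 70, 78, 81]
Step 3: min=70 at 2
  Swap: [55, 58, 70, 78, 81]

After 3 steps: [55, 58, 70, 78, 81]


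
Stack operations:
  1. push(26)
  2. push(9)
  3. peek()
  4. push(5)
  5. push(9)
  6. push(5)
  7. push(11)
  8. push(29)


push(26) -> [26]
push(9) -> [26, 9]
peek()->9
push(5) -> [26, 9, 5]
push(9) -> [26, 9, 5, 9]
push(5) -> [26, 9, 5, 9, 5]
push(11) -> [26, 9, 5, 9, 5, 11]
push(29) -> [26, 9, 5, 9, 5, 11, 29]

Final stack: [26, 9, 5, 9, 5, 11, 29]


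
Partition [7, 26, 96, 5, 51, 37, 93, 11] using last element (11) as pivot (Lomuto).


Pivot: 11
  7 <= 11: advance i (no swap)
  5 <= 11: swap -> [7, 5, 96, 26, 51, 37, 93, 11]
Place pivot at 2: [7, 5, 11, 26, 51, 37, 93, 96]

Partitioned: [7, 5, 11, 26, 51, 37, 93, 96]


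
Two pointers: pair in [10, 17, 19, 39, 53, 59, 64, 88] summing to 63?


lo=0(10)+hi=7(88)=98
lo=0(10)+hi=6(64)=74
lo=0(10)+hi=5(59)=69
lo=0(10)+hi=4(53)=63

Yes: 10+53=63


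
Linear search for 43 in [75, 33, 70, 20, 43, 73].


i=0: 75!=43
i=1: 33!=43
i=2: 70!=43
i=3: 20!=43
i=4: 43==43 found!

Found at 4, 5 comps


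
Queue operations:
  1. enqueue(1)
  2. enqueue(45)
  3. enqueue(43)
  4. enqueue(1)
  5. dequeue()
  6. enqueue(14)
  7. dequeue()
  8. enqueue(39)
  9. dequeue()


enqueue(1) -> [1]
enqueue(45) -> [1, 45]
enqueue(43) -> [1, 45, 43]
enqueue(1) -> [1, 45, 43, 1]
dequeue()->1, [45, 43, 1]
enqueue(14) -> [45, 43, 1, 14]
dequeue()->45, [43, 1, 14]
enqueue(39) -> [43, 1, 14, 39]
dequeue()->43, [1, 14, 39]

Final queue: [1, 14, 39]


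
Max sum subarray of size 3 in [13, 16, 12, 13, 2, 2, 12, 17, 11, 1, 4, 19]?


[0:3]: 41
[1:4]: 41
[2:5]: 27
[3:6]: 17
[4:7]: 16
[5:8]: 31
[6:9]: 40
[7:10]: 29
[8:11]: 16
[9:12]: 24

Max: 41 at [0:3]


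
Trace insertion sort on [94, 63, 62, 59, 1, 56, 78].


Initial: [94, 63, 62, 59, 1, 56, 78]
Insert 63: [63, 94, 62, 59, 1, 56, 78]
Insert 62: [62, 63, 94, 59, 1, 56, 78]
Insert 59: [59, 62, 63, 94, 1, 56, 78]
Insert 1: [1, 59, 62, 63, 94, 56, 78]
Insert 56: [1, 56, 59, 62, 63, 94, 78]
Insert 78: [1, 56, 59, 62, 63, 78, 94]

Sorted: [1, 56, 59, 62, 63, 78, 94]


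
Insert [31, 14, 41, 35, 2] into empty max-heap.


Insert 31: [31]
Insert 14: [31, 14]
Insert 41: [41, 14, 31]
Insert 35: [41, 35, 31, 14]
Insert 2: [41, 35, 31, 14, 2]

Final heap: [41, 35, 31, 14, 2]


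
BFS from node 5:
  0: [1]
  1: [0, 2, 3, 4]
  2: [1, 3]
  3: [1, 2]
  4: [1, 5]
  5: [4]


Visit 5, enqueue [4]
Visit 4, enqueue [1]
Visit 1, enqueue [0, 2, 3]
Visit 0, enqueue []
Visit 2, enqueue []
Visit 3, enqueue []

BFS order: [5, 4, 1, 0, 2, 3]


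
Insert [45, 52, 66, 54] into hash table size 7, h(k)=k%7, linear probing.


Insert 45: h=3 -> slot 3
Insert 52: h=3, 1 probes -> slot 4
Insert 66: h=3, 2 probes -> slot 5
Insert 54: h=5, 1 probes -> slot 6

Table: [None, None, None, 45, 52, 66, 54]


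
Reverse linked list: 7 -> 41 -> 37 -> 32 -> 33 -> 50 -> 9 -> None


Step 1: curr=7, set curr.next=prev(None) | reversed so far: 7
Step 2: curr=41, set curr.next=prev(7) | reversed so far: 41 -> 7
Step 3: curr=37, set curr.next=prev(41) | reversed so far: 37 -> 41 -> 7
Step 4: curr=32, set curr.next=prev(37) | reversed so far: 32 -> 37 -> 41 -> 7
Step 5: curr=33, set curr.next=prev(32) | reversed so far: 33 -> 32 -> 37 -> 41 -> 7
Step 6: curr=50, set curr.next=prev(33) | reversed so far: 50 -> 33 -> 32 -> 37 -> 41 -> 7
Step 7: curr=9, set curr.next=prev(50) | reversed so far: 9 -> 50 -> 33 -> 32 -> 37 -> 41 -> 7

9 -> 50 -> 33 -> 32 -> 37 -> 41 -> 7 -> None


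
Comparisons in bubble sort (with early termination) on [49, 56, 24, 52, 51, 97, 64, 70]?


Algorithm: bubble sort (with early termination)
Input: [49, 56, 24, 52, 51, 97, 64, 70]
Sorted: [24, 49, 51, 52, 56, 64, 70, 97]

18


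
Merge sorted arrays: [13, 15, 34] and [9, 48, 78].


Take 9 from B
Take 13 from A
Take 15 from A
Take 34 from A

Merged: [9, 13, 15, 34, 48, 78]


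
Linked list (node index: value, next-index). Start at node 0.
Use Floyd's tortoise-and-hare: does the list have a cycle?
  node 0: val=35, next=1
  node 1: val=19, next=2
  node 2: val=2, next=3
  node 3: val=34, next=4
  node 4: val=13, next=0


Floyd's tortoise (slow, +1) and hare (fast, +2):
  init: slow=0, fast=0
  step 1: slow=1, fast=2
  step 2: slow=2, fast=4
  step 3: slow=3, fast=1
  step 4: slow=4, fast=3
  step 5: slow=0, fast=0
  slow == fast at node 0: cycle detected

Cycle: yes


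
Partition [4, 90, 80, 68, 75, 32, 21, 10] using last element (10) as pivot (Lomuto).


Pivot: 10
  4 <= 10: advance i (no swap)
Place pivot at 1: [4, 10, 80, 68, 75, 32, 21, 90]

Partitioned: [4, 10, 80, 68, 75, 32, 21, 90]


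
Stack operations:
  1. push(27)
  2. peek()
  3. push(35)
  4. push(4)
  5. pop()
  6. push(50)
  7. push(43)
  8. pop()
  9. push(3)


push(27) -> [27]
peek()->27
push(35) -> [27, 35]
push(4) -> [27, 35, 4]
pop()->4, [27, 35]
push(50) -> [27, 35, 50]
push(43) -> [27, 35, 50, 43]
pop()->43, [27, 35, 50]
push(3) -> [27, 35, 50, 3]

Final stack: [27, 35, 50, 3]


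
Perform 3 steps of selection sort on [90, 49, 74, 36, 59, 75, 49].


Initial: [90, 49, 74, 36, 59, 75, 49]
Step 1: min=36 at 3
  Swap: [36, 49, 74, 90, 59, 75, 49]
Step 2: min=49 at 1
  Swap: [36, 49, 74, 90, 59, 75, 49]
Step 3: min=49 at 6
  Swap: [36, 49, 49, 90, 59, 75, 74]

After 3 steps: [36, 49, 49, 90, 59, 75, 74]


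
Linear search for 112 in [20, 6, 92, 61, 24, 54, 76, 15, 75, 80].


i=0: 20!=112
i=1: 6!=112
i=2: 92!=112
i=3: 61!=112
i=4: 24!=112
i=5: 54!=112
i=6: 76!=112
i=7: 15!=112
i=8: 75!=112
i=9: 80!=112

Not found, 10 comps


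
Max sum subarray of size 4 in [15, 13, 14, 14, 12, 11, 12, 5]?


[0:4]: 56
[1:5]: 53
[2:6]: 51
[3:7]: 49
[4:8]: 40

Max: 56 at [0:4]


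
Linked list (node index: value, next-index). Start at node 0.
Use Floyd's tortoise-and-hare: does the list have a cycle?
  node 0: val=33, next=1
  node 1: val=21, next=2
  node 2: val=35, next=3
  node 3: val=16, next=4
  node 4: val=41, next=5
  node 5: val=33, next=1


Floyd's tortoise (slow, +1) and hare (fast, +2):
  init: slow=0, fast=0
  step 1: slow=1, fast=2
  step 2: slow=2, fast=4
  step 3: slow=3, fast=1
  step 4: slow=4, fast=3
  step 5: slow=5, fast=5
  slow == fast at node 5: cycle detected

Cycle: yes


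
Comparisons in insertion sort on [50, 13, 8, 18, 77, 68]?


Algorithm: insertion sort
Input: [50, 13, 8, 18, 77, 68]
Sorted: [8, 13, 18, 50, 68, 77]

8


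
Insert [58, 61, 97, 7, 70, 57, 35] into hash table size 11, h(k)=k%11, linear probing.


Insert 58: h=3 -> slot 3
Insert 61: h=6 -> slot 6
Insert 97: h=9 -> slot 9
Insert 7: h=7 -> slot 7
Insert 70: h=4 -> slot 4
Insert 57: h=2 -> slot 2
Insert 35: h=2, 3 probes -> slot 5

Table: [None, None, 57, 58, 70, 35, 61, 7, None, 97, None]


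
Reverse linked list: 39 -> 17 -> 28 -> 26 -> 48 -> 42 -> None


Step 1: curr=39, set curr.next=prev(None) | reversed so far: 39
Step 2: curr=17, set curr.next=prev(39) | reversed so far: 17 -> 39
Step 3: curr=28, set curr.next=prev(17) | reversed so far: 28 -> 17 -> 39
Step 4: curr=26, set curr.next=prev(28) | reversed so far: 26 -> 28 -> 17 -> 39
Step 5: curr=48, set curr.next=prev(26) | reversed so far: 48 -> 26 -> 28 -> 17 -> 39
Step 6: curr=42, set curr.next=prev(48) | reversed so far: 42 -> 48 -> 26 -> 28 -> 17 -> 39

42 -> 48 -> 26 -> 28 -> 17 -> 39 -> None


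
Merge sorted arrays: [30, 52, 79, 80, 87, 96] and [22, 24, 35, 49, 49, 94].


Take 22 from B
Take 24 from B
Take 30 from A
Take 35 from B
Take 49 from B
Take 49 from B
Take 52 from A
Take 79 from A
Take 80 from A
Take 87 from A
Take 94 from B

Merged: [22, 24, 30, 35, 49, 49, 52, 79, 80, 87, 94, 96]


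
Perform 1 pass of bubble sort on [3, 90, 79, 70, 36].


Initial: [3, 90, 79, 70, 36]
Pass 1: [3, 79, 70, 36, 90] (3 swaps)

After 1 pass: [3, 79, 70, 36, 90]


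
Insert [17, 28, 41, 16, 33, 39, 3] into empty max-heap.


Insert 17: [17]
Insert 28: [28, 17]
Insert 41: [41, 17, 28]
Insert 16: [41, 17, 28, 16]
Insert 33: [41, 33, 28, 16, 17]
Insert 39: [41, 33, 39, 16, 17, 28]
Insert 3: [41, 33, 39, 16, 17, 28, 3]

Final heap: [41, 33, 39, 16, 17, 28, 3]


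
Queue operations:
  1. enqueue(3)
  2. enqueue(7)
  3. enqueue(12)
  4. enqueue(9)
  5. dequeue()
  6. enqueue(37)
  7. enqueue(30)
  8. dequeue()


enqueue(3) -> [3]
enqueue(7) -> [3, 7]
enqueue(12) -> [3, 7, 12]
enqueue(9) -> [3, 7, 12, 9]
dequeue()->3, [7, 12, 9]
enqueue(37) -> [7, 12, 9, 37]
enqueue(30) -> [7, 12, 9, 37, 30]
dequeue()->7, [12, 9, 37, 30]

Final queue: [12, 9, 37, 30]


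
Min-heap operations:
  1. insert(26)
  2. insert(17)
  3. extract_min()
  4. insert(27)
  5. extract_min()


insert(26) -> [26]
insert(17) -> [17, 26]
extract_min()->17, [26]
insert(27) -> [26, 27]
extract_min()->26, [27]

Final heap: [27]


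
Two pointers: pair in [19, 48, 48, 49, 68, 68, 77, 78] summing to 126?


lo=0(19)+hi=7(78)=97
lo=1(48)+hi=7(78)=126

Yes: 48+78=126


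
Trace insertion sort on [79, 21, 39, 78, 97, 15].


Initial: [79, 21, 39, 78, 97, 15]
Insert 21: [21, 79, 39, 78, 97, 15]
Insert 39: [21, 39, 79, 78, 97, 15]
Insert 78: [21, 39, 78, 79, 97, 15]
Insert 97: [21, 39, 78, 79, 97, 15]
Insert 15: [15, 21, 39, 78, 79, 97]

Sorted: [15, 21, 39, 78, 79, 97]


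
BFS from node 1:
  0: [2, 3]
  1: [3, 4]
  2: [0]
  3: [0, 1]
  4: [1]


Visit 1, enqueue [3, 4]
Visit 3, enqueue [0]
Visit 4, enqueue []
Visit 0, enqueue [2]
Visit 2, enqueue []

BFS order: [1, 3, 4, 0, 2]


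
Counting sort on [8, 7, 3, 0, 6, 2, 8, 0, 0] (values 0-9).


Input: [8, 7, 3, 0, 6, 2, 8, 0, 0]
Counts: [3, 0, 1, 1, 0, 0, 1, 1, 2, 0]

Sorted: [0, 0, 0, 2, 3, 6, 7, 8, 8]


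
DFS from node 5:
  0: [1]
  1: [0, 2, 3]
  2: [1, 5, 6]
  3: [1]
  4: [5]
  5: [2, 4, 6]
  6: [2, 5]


Visit 5, push [6, 4, 2]
Visit 2, push [6, 1]
Visit 1, push [3, 0]
Visit 0, push []
Visit 3, push []
Visit 6, push []
Visit 4, push []

DFS order: [5, 2, 1, 0, 3, 6, 4]


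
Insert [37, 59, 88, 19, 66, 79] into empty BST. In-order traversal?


Insert 37: root
Insert 59: R from 37
Insert 88: R from 37 -> R from 59
Insert 19: L from 37
Insert 66: R from 37 -> R from 59 -> L from 88
Insert 79: R from 37 -> R from 59 -> L from 88 -> R from 66

In-order: [19, 37, 59, 66, 79, 88]


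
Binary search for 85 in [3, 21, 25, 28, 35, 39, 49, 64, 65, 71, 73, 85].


Step 1: lo=0, hi=11, mid=5, val=39
Step 2: lo=6, hi=11, mid=8, val=65
Step 3: lo=9, hi=11, mid=10, val=73
Step 4: lo=11, hi=11, mid=11, val=85

Found at index 11


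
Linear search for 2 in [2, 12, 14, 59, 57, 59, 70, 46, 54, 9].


i=0: 2==2 found!

Found at 0, 1 comps


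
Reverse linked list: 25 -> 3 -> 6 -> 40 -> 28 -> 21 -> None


Step 1: curr=25, set curr.next=prev(None) | reversed so far: 25
Step 2: curr=3, set curr.next=prev(25) | reversed so far: 3 -> 25
Step 3: curr=6, set curr.next=prev(3) | reversed so far: 6 -> 3 -> 25
Step 4: curr=40, set curr.next=prev(6) | reversed so far: 40 -> 6 -> 3 -> 25
Step 5: curr=28, set curr.next=prev(40) | reversed so far: 28 -> 40 -> 6 -> 3 -> 25
Step 6: curr=21, set curr.next=prev(28) | reversed so far: 21 -> 28 -> 40 -> 6 -> 3 -> 25

21 -> 28 -> 40 -> 6 -> 3 -> 25 -> None


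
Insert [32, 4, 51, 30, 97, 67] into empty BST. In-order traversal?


Insert 32: root
Insert 4: L from 32
Insert 51: R from 32
Insert 30: L from 32 -> R from 4
Insert 97: R from 32 -> R from 51
Insert 67: R from 32 -> R from 51 -> L from 97

In-order: [4, 30, 32, 51, 67, 97]


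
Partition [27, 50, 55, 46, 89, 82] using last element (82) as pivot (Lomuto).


Pivot: 82
  27 <= 82: advance i (no swap)
  50 <= 82: advance i (no swap)
  55 <= 82: advance i (no swap)
  46 <= 82: advance i (no swap)
Place pivot at 4: [27, 50, 55, 46, 82, 89]

Partitioned: [27, 50, 55, 46, 82, 89]


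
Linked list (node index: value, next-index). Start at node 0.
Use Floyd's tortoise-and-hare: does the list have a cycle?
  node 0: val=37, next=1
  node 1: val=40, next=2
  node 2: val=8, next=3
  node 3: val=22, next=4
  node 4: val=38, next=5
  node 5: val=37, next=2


Floyd's tortoise (slow, +1) and hare (fast, +2):
  init: slow=0, fast=0
  step 1: slow=1, fast=2
  step 2: slow=2, fast=4
  step 3: slow=3, fast=2
  step 4: slow=4, fast=4
  slow == fast at node 4: cycle detected

Cycle: yes


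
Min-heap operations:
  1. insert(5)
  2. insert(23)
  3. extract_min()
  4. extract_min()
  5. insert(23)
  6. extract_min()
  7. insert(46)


insert(5) -> [5]
insert(23) -> [5, 23]
extract_min()->5, [23]
extract_min()->23, []
insert(23) -> [23]
extract_min()->23, []
insert(46) -> [46]

Final heap: [46]


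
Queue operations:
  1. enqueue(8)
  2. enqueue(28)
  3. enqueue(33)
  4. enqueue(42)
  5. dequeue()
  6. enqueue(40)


enqueue(8) -> [8]
enqueue(28) -> [8, 28]
enqueue(33) -> [8, 28, 33]
enqueue(42) -> [8, 28, 33, 42]
dequeue()->8, [28, 33, 42]
enqueue(40) -> [28, 33, 42, 40]

Final queue: [28, 33, 42, 40]


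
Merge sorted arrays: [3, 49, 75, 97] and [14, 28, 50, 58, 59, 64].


Take 3 from A
Take 14 from B
Take 28 from B
Take 49 from A
Take 50 from B
Take 58 from B
Take 59 from B
Take 64 from B

Merged: [3, 14, 28, 49, 50, 58, 59, 64, 75, 97]


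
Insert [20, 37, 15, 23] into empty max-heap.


Insert 20: [20]
Insert 37: [37, 20]
Insert 15: [37, 20, 15]
Insert 23: [37, 23, 15, 20]

Final heap: [37, 23, 15, 20]


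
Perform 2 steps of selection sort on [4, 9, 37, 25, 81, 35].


Initial: [4, 9, 37, 25, 81, 35]
Step 1: min=4 at 0
  Swap: [4, 9, 37, 25, 81, 35]
Step 2: min=9 at 1
  Swap: [4, 9, 37, 25, 81, 35]

After 2 steps: [4, 9, 37, 25, 81, 35]


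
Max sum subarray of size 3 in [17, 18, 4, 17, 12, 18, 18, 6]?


[0:3]: 39
[1:4]: 39
[2:5]: 33
[3:6]: 47
[4:7]: 48
[5:8]: 42

Max: 48 at [4:7]


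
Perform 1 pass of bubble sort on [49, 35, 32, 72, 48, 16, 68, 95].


Initial: [49, 35, 32, 72, 48, 16, 68, 95]
Pass 1: [35, 32, 49, 48, 16, 68, 72, 95] (5 swaps)

After 1 pass: [35, 32, 49, 48, 16, 68, 72, 95]


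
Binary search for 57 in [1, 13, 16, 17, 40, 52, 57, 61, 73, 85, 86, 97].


Step 1: lo=0, hi=11, mid=5, val=52
Step 2: lo=6, hi=11, mid=8, val=73
Step 3: lo=6, hi=7, mid=6, val=57

Found at index 6


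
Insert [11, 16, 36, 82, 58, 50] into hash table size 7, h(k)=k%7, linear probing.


Insert 11: h=4 -> slot 4
Insert 16: h=2 -> slot 2
Insert 36: h=1 -> slot 1
Insert 82: h=5 -> slot 5
Insert 58: h=2, 1 probes -> slot 3
Insert 50: h=1, 5 probes -> slot 6

Table: [None, 36, 16, 58, 11, 82, 50]


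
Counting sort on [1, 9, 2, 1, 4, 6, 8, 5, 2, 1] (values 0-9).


Input: [1, 9, 2, 1, 4, 6, 8, 5, 2, 1]
Counts: [0, 3, 2, 0, 1, 1, 1, 0, 1, 1]

Sorted: [1, 1, 1, 2, 2, 4, 5, 6, 8, 9]


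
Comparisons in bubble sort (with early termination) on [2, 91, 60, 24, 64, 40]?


Algorithm: bubble sort (with early termination)
Input: [2, 91, 60, 24, 64, 40]
Sorted: [2, 24, 40, 60, 64, 91]

14


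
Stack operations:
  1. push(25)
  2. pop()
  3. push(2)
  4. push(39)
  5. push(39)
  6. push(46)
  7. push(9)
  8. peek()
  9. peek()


push(25) -> [25]
pop()->25, []
push(2) -> [2]
push(39) -> [2, 39]
push(39) -> [2, 39, 39]
push(46) -> [2, 39, 39, 46]
push(9) -> [2, 39, 39, 46, 9]
peek()->9
peek()->9

Final stack: [2, 39, 39, 46, 9]


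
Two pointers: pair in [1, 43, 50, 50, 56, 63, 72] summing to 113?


lo=0(1)+hi=6(72)=73
lo=1(43)+hi=6(72)=115
lo=1(43)+hi=5(63)=106
lo=2(50)+hi=5(63)=113

Yes: 50+63=113


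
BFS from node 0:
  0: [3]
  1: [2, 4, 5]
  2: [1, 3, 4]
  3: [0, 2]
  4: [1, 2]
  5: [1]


Visit 0, enqueue [3]
Visit 3, enqueue [2]
Visit 2, enqueue [1, 4]
Visit 1, enqueue [5]
Visit 4, enqueue []
Visit 5, enqueue []

BFS order: [0, 3, 2, 1, 4, 5]


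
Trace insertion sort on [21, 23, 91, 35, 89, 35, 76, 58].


Initial: [21, 23, 91, 35, 89, 35, 76, 58]
Insert 23: [21, 23, 91, 35, 89, 35, 76, 58]
Insert 91: [21, 23, 91, 35, 89, 35, 76, 58]
Insert 35: [21, 23, 35, 91, 89, 35, 76, 58]
Insert 89: [21, 23, 35, 89, 91, 35, 76, 58]
Insert 35: [21, 23, 35, 35, 89, 91, 76, 58]
Insert 76: [21, 23, 35, 35, 76, 89, 91, 58]
Insert 58: [21, 23, 35, 35, 58, 76, 89, 91]

Sorted: [21, 23, 35, 35, 58, 76, 89, 91]


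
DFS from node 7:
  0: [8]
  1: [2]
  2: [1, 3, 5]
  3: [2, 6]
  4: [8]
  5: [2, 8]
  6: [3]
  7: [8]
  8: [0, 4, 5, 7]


Visit 7, push [8]
Visit 8, push [5, 4, 0]
Visit 0, push []
Visit 4, push []
Visit 5, push [2]
Visit 2, push [3, 1]
Visit 1, push []
Visit 3, push [6]
Visit 6, push []

DFS order: [7, 8, 0, 4, 5, 2, 1, 3, 6]


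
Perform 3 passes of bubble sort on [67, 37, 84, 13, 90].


Initial: [67, 37, 84, 13, 90]
Pass 1: [37, 67, 13, 84, 90] (2 swaps)
Pass 2: [37, 13, 67, 84, 90] (1 swaps)
Pass 3: [13, 37, 67, 84, 90] (1 swaps)

After 3 passes: [13, 37, 67, 84, 90]


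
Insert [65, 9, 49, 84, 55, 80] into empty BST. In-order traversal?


Insert 65: root
Insert 9: L from 65
Insert 49: L from 65 -> R from 9
Insert 84: R from 65
Insert 55: L from 65 -> R from 9 -> R from 49
Insert 80: R from 65 -> L from 84

In-order: [9, 49, 55, 65, 80, 84]


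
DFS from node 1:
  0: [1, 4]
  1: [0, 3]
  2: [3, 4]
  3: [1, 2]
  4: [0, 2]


Visit 1, push [3, 0]
Visit 0, push [4]
Visit 4, push [2]
Visit 2, push [3]
Visit 3, push []

DFS order: [1, 0, 4, 2, 3]


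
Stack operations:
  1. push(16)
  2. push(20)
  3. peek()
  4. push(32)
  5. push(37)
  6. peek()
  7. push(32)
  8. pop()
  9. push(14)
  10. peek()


push(16) -> [16]
push(20) -> [16, 20]
peek()->20
push(32) -> [16, 20, 32]
push(37) -> [16, 20, 32, 37]
peek()->37
push(32) -> [16, 20, 32, 37, 32]
pop()->32, [16, 20, 32, 37]
push(14) -> [16, 20, 32, 37, 14]
peek()->14

Final stack: [16, 20, 32, 37, 14]


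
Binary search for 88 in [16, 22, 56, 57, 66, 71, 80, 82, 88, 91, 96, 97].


Step 1: lo=0, hi=11, mid=5, val=71
Step 2: lo=6, hi=11, mid=8, val=88

Found at index 8


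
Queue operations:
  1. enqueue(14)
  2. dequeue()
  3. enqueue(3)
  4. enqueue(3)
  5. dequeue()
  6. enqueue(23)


enqueue(14) -> [14]
dequeue()->14, []
enqueue(3) -> [3]
enqueue(3) -> [3, 3]
dequeue()->3, [3]
enqueue(23) -> [3, 23]

Final queue: [3, 23]


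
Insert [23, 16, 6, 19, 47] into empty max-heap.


Insert 23: [23]
Insert 16: [23, 16]
Insert 6: [23, 16, 6]
Insert 19: [23, 19, 6, 16]
Insert 47: [47, 23, 6, 16, 19]

Final heap: [47, 23, 6, 16, 19]


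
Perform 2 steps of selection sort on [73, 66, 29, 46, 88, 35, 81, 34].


Initial: [73, 66, 29, 46, 88, 35, 81, 34]
Step 1: min=29 at 2
  Swap: [29, 66, 73, 46, 88, 35, 81, 34]
Step 2: min=34 at 7
  Swap: [29, 34, 73, 46, 88, 35, 81, 66]

After 2 steps: [29, 34, 73, 46, 88, 35, 81, 66]


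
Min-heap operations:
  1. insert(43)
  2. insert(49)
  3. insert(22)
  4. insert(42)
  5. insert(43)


insert(43) -> [43]
insert(49) -> [43, 49]
insert(22) -> [22, 49, 43]
insert(42) -> [22, 42, 43, 49]
insert(43) -> [22, 42, 43, 49, 43]

Final heap: [22, 42, 43, 49, 43]


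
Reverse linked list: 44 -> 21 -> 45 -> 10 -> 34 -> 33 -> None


Step 1: curr=44, set curr.next=prev(None) | reversed so far: 44
Step 2: curr=21, set curr.next=prev(44) | reversed so far: 21 -> 44
Step 3: curr=45, set curr.next=prev(21) | reversed so far: 45 -> 21 -> 44
Step 4: curr=10, set curr.next=prev(45) | reversed so far: 10 -> 45 -> 21 -> 44
Step 5: curr=34, set curr.next=prev(10) | reversed so far: 34 -> 10 -> 45 -> 21 -> 44
Step 6: curr=33, set curr.next=prev(34) | reversed so far: 33 -> 34 -> 10 -> 45 -> 21 -> 44

33 -> 34 -> 10 -> 45 -> 21 -> 44 -> None


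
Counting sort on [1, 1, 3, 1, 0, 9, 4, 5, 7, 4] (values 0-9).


Input: [1, 1, 3, 1, 0, 9, 4, 5, 7, 4]
Counts: [1, 3, 0, 1, 2, 1, 0, 1, 0, 1]

Sorted: [0, 1, 1, 1, 3, 4, 4, 5, 7, 9]


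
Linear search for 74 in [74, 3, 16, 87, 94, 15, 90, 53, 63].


i=0: 74==74 found!

Found at 0, 1 comps


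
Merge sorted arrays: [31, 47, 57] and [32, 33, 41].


Take 31 from A
Take 32 from B
Take 33 from B
Take 41 from B

Merged: [31, 32, 33, 41, 47, 57]


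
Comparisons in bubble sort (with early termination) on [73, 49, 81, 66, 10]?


Algorithm: bubble sort (with early termination)
Input: [73, 49, 81, 66, 10]
Sorted: [10, 49, 66, 73, 81]

10


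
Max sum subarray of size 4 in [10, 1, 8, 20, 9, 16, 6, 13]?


[0:4]: 39
[1:5]: 38
[2:6]: 53
[3:7]: 51
[4:8]: 44

Max: 53 at [2:6]


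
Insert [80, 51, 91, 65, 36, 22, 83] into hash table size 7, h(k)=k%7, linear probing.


Insert 80: h=3 -> slot 3
Insert 51: h=2 -> slot 2
Insert 91: h=0 -> slot 0
Insert 65: h=2, 2 probes -> slot 4
Insert 36: h=1 -> slot 1
Insert 22: h=1, 4 probes -> slot 5
Insert 83: h=6 -> slot 6

Table: [91, 36, 51, 80, 65, 22, 83]


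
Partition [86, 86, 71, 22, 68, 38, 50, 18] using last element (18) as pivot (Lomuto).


Pivot: 18
Place pivot at 0: [18, 86, 71, 22, 68, 38, 50, 86]

Partitioned: [18, 86, 71, 22, 68, 38, 50, 86]


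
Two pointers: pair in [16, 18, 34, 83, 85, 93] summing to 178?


lo=0(16)+hi=5(93)=109
lo=1(18)+hi=5(93)=111
lo=2(34)+hi=5(93)=127
lo=3(83)+hi=5(93)=176
lo=4(85)+hi=5(93)=178

Yes: 85+93=178


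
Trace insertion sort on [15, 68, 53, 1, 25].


Initial: [15, 68, 53, 1, 25]
Insert 68: [15, 68, 53, 1, 25]
Insert 53: [15, 53, 68, 1, 25]
Insert 1: [1, 15, 53, 68, 25]
Insert 25: [1, 15, 25, 53, 68]

Sorted: [1, 15, 25, 53, 68]


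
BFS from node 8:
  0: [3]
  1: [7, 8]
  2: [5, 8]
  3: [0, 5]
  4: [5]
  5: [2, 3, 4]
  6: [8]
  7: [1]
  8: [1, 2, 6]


Visit 8, enqueue [1, 2, 6]
Visit 1, enqueue [7]
Visit 2, enqueue [5]
Visit 6, enqueue []
Visit 7, enqueue []
Visit 5, enqueue [3, 4]
Visit 3, enqueue [0]
Visit 4, enqueue []
Visit 0, enqueue []

BFS order: [8, 1, 2, 6, 7, 5, 3, 4, 0]


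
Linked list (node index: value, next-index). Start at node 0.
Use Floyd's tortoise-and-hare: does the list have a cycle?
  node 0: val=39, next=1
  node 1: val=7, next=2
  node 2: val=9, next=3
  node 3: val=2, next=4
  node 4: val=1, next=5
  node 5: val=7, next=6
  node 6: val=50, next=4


Floyd's tortoise (slow, +1) and hare (fast, +2):
  init: slow=0, fast=0
  step 1: slow=1, fast=2
  step 2: slow=2, fast=4
  step 3: slow=3, fast=6
  step 4: slow=4, fast=5
  step 5: slow=5, fast=4
  step 6: slow=6, fast=6
  slow == fast at node 6: cycle detected

Cycle: yes


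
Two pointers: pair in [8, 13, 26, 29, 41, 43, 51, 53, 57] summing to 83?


lo=0(8)+hi=8(57)=65
lo=1(13)+hi=8(57)=70
lo=2(26)+hi=8(57)=83

Yes: 26+57=83


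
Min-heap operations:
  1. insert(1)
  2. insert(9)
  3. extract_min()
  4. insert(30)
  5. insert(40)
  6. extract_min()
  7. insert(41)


insert(1) -> [1]
insert(9) -> [1, 9]
extract_min()->1, [9]
insert(30) -> [9, 30]
insert(40) -> [9, 30, 40]
extract_min()->9, [30, 40]
insert(41) -> [30, 40, 41]

Final heap: [30, 40, 41]


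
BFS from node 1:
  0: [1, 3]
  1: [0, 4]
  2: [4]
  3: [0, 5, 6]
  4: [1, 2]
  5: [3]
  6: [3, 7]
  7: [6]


Visit 1, enqueue [0, 4]
Visit 0, enqueue [3]
Visit 4, enqueue [2]
Visit 3, enqueue [5, 6]
Visit 2, enqueue []
Visit 5, enqueue []
Visit 6, enqueue [7]
Visit 7, enqueue []

BFS order: [1, 0, 4, 3, 2, 5, 6, 7]


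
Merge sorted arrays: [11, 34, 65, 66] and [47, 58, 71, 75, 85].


Take 11 from A
Take 34 from A
Take 47 from B
Take 58 from B
Take 65 from A
Take 66 from A

Merged: [11, 34, 47, 58, 65, 66, 71, 75, 85]


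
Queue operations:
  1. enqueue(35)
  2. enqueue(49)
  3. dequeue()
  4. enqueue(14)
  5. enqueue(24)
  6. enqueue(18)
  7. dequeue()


enqueue(35) -> [35]
enqueue(49) -> [35, 49]
dequeue()->35, [49]
enqueue(14) -> [49, 14]
enqueue(24) -> [49, 14, 24]
enqueue(18) -> [49, 14, 24, 18]
dequeue()->49, [14, 24, 18]

Final queue: [14, 24, 18]


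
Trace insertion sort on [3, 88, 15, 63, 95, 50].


Initial: [3, 88, 15, 63, 95, 50]
Insert 88: [3, 88, 15, 63, 95, 50]
Insert 15: [3, 15, 88, 63, 95, 50]
Insert 63: [3, 15, 63, 88, 95, 50]
Insert 95: [3, 15, 63, 88, 95, 50]
Insert 50: [3, 15, 50, 63, 88, 95]

Sorted: [3, 15, 50, 63, 88, 95]


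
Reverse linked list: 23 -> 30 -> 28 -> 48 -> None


Step 1: curr=23, set curr.next=prev(None) | reversed so far: 23
Step 2: curr=30, set curr.next=prev(23) | reversed so far: 30 -> 23
Step 3: curr=28, set curr.next=prev(30) | reversed so far: 28 -> 30 -> 23
Step 4: curr=48, set curr.next=prev(28) | reversed so far: 48 -> 28 -> 30 -> 23

48 -> 28 -> 30 -> 23 -> None


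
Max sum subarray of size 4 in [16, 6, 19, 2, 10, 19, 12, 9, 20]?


[0:4]: 43
[1:5]: 37
[2:6]: 50
[3:7]: 43
[4:8]: 50
[5:9]: 60

Max: 60 at [5:9]


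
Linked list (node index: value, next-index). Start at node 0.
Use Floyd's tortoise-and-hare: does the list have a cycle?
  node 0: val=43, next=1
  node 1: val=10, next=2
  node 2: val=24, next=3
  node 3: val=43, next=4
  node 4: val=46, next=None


Floyd's tortoise (slow, +1) and hare (fast, +2):
  init: slow=0, fast=0
  step 1: slow=1, fast=2
  step 2: slow=2, fast=4
  step 3: fast -> None, no cycle

Cycle: no


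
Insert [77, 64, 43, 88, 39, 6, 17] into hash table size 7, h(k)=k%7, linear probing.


Insert 77: h=0 -> slot 0
Insert 64: h=1 -> slot 1
Insert 43: h=1, 1 probes -> slot 2
Insert 88: h=4 -> slot 4
Insert 39: h=4, 1 probes -> slot 5
Insert 6: h=6 -> slot 6
Insert 17: h=3 -> slot 3

Table: [77, 64, 43, 17, 88, 39, 6]


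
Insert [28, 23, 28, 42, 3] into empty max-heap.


Insert 28: [28]
Insert 23: [28, 23]
Insert 28: [28, 23, 28]
Insert 42: [42, 28, 28, 23]
Insert 3: [42, 28, 28, 23, 3]

Final heap: [42, 28, 28, 23, 3]


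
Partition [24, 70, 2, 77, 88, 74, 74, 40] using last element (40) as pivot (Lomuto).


Pivot: 40
  24 <= 40: advance i (no swap)
  2 <= 40: swap -> [24, 2, 70, 77, 88, 74, 74, 40]
Place pivot at 2: [24, 2, 40, 77, 88, 74, 74, 70]

Partitioned: [24, 2, 40, 77, 88, 74, 74, 70]


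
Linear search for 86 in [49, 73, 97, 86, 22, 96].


i=0: 49!=86
i=1: 73!=86
i=2: 97!=86
i=3: 86==86 found!

Found at 3, 4 comps


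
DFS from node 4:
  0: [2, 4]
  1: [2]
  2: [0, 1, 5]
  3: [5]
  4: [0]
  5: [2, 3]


Visit 4, push [0]
Visit 0, push [2]
Visit 2, push [5, 1]
Visit 1, push []
Visit 5, push [3]
Visit 3, push []

DFS order: [4, 0, 2, 1, 5, 3]


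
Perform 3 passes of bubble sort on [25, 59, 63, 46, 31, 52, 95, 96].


Initial: [25, 59, 63, 46, 31, 52, 95, 96]
Pass 1: [25, 59, 46, 31, 52, 63, 95, 96] (3 swaps)
Pass 2: [25, 46, 31, 52, 59, 63, 95, 96] (3 swaps)
Pass 3: [25, 31, 46, 52, 59, 63, 95, 96] (1 swaps)

After 3 passes: [25, 31, 46, 52, 59, 63, 95, 96]


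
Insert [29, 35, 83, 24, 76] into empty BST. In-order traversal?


Insert 29: root
Insert 35: R from 29
Insert 83: R from 29 -> R from 35
Insert 24: L from 29
Insert 76: R from 29 -> R from 35 -> L from 83

In-order: [24, 29, 35, 76, 83]


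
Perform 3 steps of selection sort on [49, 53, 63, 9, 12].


Initial: [49, 53, 63, 9, 12]
Step 1: min=9 at 3
  Swap: [9, 53, 63, 49, 12]
Step 2: min=12 at 4
  Swap: [9, 12, 63, 49, 53]
Step 3: min=49 at 3
  Swap: [9, 12, 49, 63, 53]

After 3 steps: [9, 12, 49, 63, 53]


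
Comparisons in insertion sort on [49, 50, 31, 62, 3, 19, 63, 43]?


Algorithm: insertion sort
Input: [49, 50, 31, 62, 3, 19, 63, 43]
Sorted: [3, 19, 31, 43, 49, 50, 62, 63]

19


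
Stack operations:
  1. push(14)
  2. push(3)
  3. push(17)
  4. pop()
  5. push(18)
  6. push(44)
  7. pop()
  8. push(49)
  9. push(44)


push(14) -> [14]
push(3) -> [14, 3]
push(17) -> [14, 3, 17]
pop()->17, [14, 3]
push(18) -> [14, 3, 18]
push(44) -> [14, 3, 18, 44]
pop()->44, [14, 3, 18]
push(49) -> [14, 3, 18, 49]
push(44) -> [14, 3, 18, 49, 44]

Final stack: [14, 3, 18, 49, 44]


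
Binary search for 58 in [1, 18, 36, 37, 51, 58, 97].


Step 1: lo=0, hi=6, mid=3, val=37
Step 2: lo=4, hi=6, mid=5, val=58

Found at index 5


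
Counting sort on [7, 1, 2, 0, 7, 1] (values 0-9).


Input: [7, 1, 2, 0, 7, 1]
Counts: [1, 2, 1, 0, 0, 0, 0, 2, 0, 0]

Sorted: [0, 1, 1, 2, 7, 7]


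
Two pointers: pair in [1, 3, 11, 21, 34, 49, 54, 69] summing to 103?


lo=0(1)+hi=7(69)=70
lo=1(3)+hi=7(69)=72
lo=2(11)+hi=7(69)=80
lo=3(21)+hi=7(69)=90
lo=4(34)+hi=7(69)=103

Yes: 34+69=103


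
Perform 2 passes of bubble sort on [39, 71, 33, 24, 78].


Initial: [39, 71, 33, 24, 78]
Pass 1: [39, 33, 24, 71, 78] (2 swaps)
Pass 2: [33, 24, 39, 71, 78] (2 swaps)

After 2 passes: [33, 24, 39, 71, 78]


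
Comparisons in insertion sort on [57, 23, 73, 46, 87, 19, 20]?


Algorithm: insertion sort
Input: [57, 23, 73, 46, 87, 19, 20]
Sorted: [19, 20, 23, 46, 57, 73, 87]

17


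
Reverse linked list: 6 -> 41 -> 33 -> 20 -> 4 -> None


Step 1: curr=6, set curr.next=prev(None) | reversed so far: 6
Step 2: curr=41, set curr.next=prev(6) | reversed so far: 41 -> 6
Step 3: curr=33, set curr.next=prev(41) | reversed so far: 33 -> 41 -> 6
Step 4: curr=20, set curr.next=prev(33) | reversed so far: 20 -> 33 -> 41 -> 6
Step 5: curr=4, set curr.next=prev(20) | reversed so far: 4 -> 20 -> 33 -> 41 -> 6

4 -> 20 -> 33 -> 41 -> 6 -> None


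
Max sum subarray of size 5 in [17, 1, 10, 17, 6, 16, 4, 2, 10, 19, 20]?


[0:5]: 51
[1:6]: 50
[2:7]: 53
[3:8]: 45
[4:9]: 38
[5:10]: 51
[6:11]: 55

Max: 55 at [6:11]


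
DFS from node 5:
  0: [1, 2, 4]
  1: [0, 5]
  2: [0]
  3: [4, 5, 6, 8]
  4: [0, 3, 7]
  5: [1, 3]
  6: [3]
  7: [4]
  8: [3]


Visit 5, push [3, 1]
Visit 1, push [0]
Visit 0, push [4, 2]
Visit 2, push []
Visit 4, push [7, 3]
Visit 3, push [8, 6]
Visit 6, push []
Visit 8, push []
Visit 7, push []

DFS order: [5, 1, 0, 2, 4, 3, 6, 8, 7]


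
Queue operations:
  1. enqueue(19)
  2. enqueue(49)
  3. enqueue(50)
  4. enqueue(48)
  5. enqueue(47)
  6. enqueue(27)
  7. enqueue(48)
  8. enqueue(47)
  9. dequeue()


enqueue(19) -> [19]
enqueue(49) -> [19, 49]
enqueue(50) -> [19, 49, 50]
enqueue(48) -> [19, 49, 50, 48]
enqueue(47) -> [19, 49, 50, 48, 47]
enqueue(27) -> [19, 49, 50, 48, 47, 27]
enqueue(48) -> [19, 49, 50, 48, 47, 27, 48]
enqueue(47) -> [19, 49, 50, 48, 47, 27, 48, 47]
dequeue()->19, [49, 50, 48, 47, 27, 48, 47]

Final queue: [49, 50, 48, 47, 27, 48, 47]


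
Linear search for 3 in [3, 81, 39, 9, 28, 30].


i=0: 3==3 found!

Found at 0, 1 comps


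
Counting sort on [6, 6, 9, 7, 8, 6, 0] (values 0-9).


Input: [6, 6, 9, 7, 8, 6, 0]
Counts: [1, 0, 0, 0, 0, 0, 3, 1, 1, 1]

Sorted: [0, 6, 6, 6, 7, 8, 9]


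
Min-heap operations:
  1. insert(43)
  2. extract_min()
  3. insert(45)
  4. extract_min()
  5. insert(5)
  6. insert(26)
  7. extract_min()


insert(43) -> [43]
extract_min()->43, []
insert(45) -> [45]
extract_min()->45, []
insert(5) -> [5]
insert(26) -> [5, 26]
extract_min()->5, [26]

Final heap: [26]


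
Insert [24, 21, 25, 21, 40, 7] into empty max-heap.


Insert 24: [24]
Insert 21: [24, 21]
Insert 25: [25, 21, 24]
Insert 21: [25, 21, 24, 21]
Insert 40: [40, 25, 24, 21, 21]
Insert 7: [40, 25, 24, 21, 21, 7]

Final heap: [40, 25, 24, 21, 21, 7]


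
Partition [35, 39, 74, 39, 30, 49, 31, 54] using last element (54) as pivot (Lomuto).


Pivot: 54
  35 <= 54: advance i (no swap)
  39 <= 54: advance i (no swap)
  39 <= 54: swap -> [35, 39, 39, 74, 30, 49, 31, 54]
  30 <= 54: swap -> [35, 39, 39, 30, 74, 49, 31, 54]
  49 <= 54: swap -> [35, 39, 39, 30, 49, 74, 31, 54]
  31 <= 54: swap -> [35, 39, 39, 30, 49, 31, 74, 54]
Place pivot at 6: [35, 39, 39, 30, 49, 31, 54, 74]

Partitioned: [35, 39, 39, 30, 49, 31, 54, 74]


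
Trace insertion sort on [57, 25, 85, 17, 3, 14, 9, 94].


Initial: [57, 25, 85, 17, 3, 14, 9, 94]
Insert 25: [25, 57, 85, 17, 3, 14, 9, 94]
Insert 85: [25, 57, 85, 17, 3, 14, 9, 94]
Insert 17: [17, 25, 57, 85, 3, 14, 9, 94]
Insert 3: [3, 17, 25, 57, 85, 14, 9, 94]
Insert 14: [3, 14, 17, 25, 57, 85, 9, 94]
Insert 9: [3, 9, 14, 17, 25, 57, 85, 94]
Insert 94: [3, 9, 14, 17, 25, 57, 85, 94]

Sorted: [3, 9, 14, 17, 25, 57, 85, 94]


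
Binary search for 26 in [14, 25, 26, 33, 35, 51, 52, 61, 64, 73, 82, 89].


Step 1: lo=0, hi=11, mid=5, val=51
Step 2: lo=0, hi=4, mid=2, val=26

Found at index 2


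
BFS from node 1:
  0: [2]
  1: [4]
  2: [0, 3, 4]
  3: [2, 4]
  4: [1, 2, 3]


Visit 1, enqueue [4]
Visit 4, enqueue [2, 3]
Visit 2, enqueue [0]
Visit 3, enqueue []
Visit 0, enqueue []

BFS order: [1, 4, 2, 3, 0]


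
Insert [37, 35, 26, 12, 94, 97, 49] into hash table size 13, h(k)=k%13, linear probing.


Insert 37: h=11 -> slot 11
Insert 35: h=9 -> slot 9
Insert 26: h=0 -> slot 0
Insert 12: h=12 -> slot 12
Insert 94: h=3 -> slot 3
Insert 97: h=6 -> slot 6
Insert 49: h=10 -> slot 10

Table: [26, None, None, 94, None, None, 97, None, None, 35, 49, 37, 12]


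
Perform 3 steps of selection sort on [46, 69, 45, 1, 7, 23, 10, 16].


Initial: [46, 69, 45, 1, 7, 23, 10, 16]
Step 1: min=1 at 3
  Swap: [1, 69, 45, 46, 7, 23, 10, 16]
Step 2: min=7 at 4
  Swap: [1, 7, 45, 46, 69, 23, 10, 16]
Step 3: min=10 at 6
  Swap: [1, 7, 10, 46, 69, 23, 45, 16]

After 3 steps: [1, 7, 10, 46, 69, 23, 45, 16]


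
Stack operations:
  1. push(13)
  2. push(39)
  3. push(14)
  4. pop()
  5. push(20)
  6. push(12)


push(13) -> [13]
push(39) -> [13, 39]
push(14) -> [13, 39, 14]
pop()->14, [13, 39]
push(20) -> [13, 39, 20]
push(12) -> [13, 39, 20, 12]

Final stack: [13, 39, 20, 12]


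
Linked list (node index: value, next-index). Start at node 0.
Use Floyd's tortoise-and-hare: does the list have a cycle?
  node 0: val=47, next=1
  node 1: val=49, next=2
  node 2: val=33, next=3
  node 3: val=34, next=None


Floyd's tortoise (slow, +1) and hare (fast, +2):
  init: slow=0, fast=0
  step 1: slow=1, fast=2
  step 2: fast 2->3->None, no cycle

Cycle: no


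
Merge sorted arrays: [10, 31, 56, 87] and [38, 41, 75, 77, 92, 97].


Take 10 from A
Take 31 from A
Take 38 from B
Take 41 from B
Take 56 from A
Take 75 from B
Take 77 from B
Take 87 from A

Merged: [10, 31, 38, 41, 56, 75, 77, 87, 92, 97]


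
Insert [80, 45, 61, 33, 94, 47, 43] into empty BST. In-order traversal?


Insert 80: root
Insert 45: L from 80
Insert 61: L from 80 -> R from 45
Insert 33: L from 80 -> L from 45
Insert 94: R from 80
Insert 47: L from 80 -> R from 45 -> L from 61
Insert 43: L from 80 -> L from 45 -> R from 33

In-order: [33, 43, 45, 47, 61, 80, 94]


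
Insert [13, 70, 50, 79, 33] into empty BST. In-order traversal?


Insert 13: root
Insert 70: R from 13
Insert 50: R from 13 -> L from 70
Insert 79: R from 13 -> R from 70
Insert 33: R from 13 -> L from 70 -> L from 50

In-order: [13, 33, 50, 70, 79]


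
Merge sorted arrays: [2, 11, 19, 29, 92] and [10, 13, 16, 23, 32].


Take 2 from A
Take 10 from B
Take 11 from A
Take 13 from B
Take 16 from B
Take 19 from A
Take 23 from B
Take 29 from A
Take 32 from B

Merged: [2, 10, 11, 13, 16, 19, 23, 29, 32, 92]


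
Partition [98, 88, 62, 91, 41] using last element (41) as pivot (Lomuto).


Pivot: 41
Place pivot at 0: [41, 88, 62, 91, 98]

Partitioned: [41, 88, 62, 91, 98]


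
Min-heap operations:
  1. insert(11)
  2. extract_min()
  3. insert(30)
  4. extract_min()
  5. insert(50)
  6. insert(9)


insert(11) -> [11]
extract_min()->11, []
insert(30) -> [30]
extract_min()->30, []
insert(50) -> [50]
insert(9) -> [9, 50]

Final heap: [9, 50]
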